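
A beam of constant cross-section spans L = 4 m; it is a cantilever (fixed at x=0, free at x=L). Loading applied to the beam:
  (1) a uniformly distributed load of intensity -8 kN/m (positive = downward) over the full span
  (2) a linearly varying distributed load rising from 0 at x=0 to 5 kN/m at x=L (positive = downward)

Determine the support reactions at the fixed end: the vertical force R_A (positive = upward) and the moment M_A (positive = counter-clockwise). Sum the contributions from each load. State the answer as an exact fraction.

R_A = -22 kN, M_A = -112/3 kN·m

Load 1 — uniform load w=-8 kN/m over full span:
  R_A = wL = (-8)·4 = -32 kN
  M_A = wL²/2 = (-8)·4²/2 = -64 kN·m
Load 2 — triangular load w₀=5 kN/m (0→w₀ over full span):
  R_A = w₀L/2 = 5·4/2 = 10 kN
  M_A = w₀L²/3 = 5·4²/3 = 80/3 kN·m
Superposition: R_A = -22 kN, M_A = -112/3 kN·m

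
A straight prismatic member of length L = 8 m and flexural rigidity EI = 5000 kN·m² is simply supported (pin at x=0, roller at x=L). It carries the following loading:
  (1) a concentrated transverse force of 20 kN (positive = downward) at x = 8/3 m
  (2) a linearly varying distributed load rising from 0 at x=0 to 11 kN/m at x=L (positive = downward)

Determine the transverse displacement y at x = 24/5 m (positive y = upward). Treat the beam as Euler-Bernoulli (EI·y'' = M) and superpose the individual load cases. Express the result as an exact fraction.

Load 1 — point force P=20 kN at a=8/3 m (b=L-a=16/3):
  y_1 = -Pa(L-x)(2Lx-a²-x²)/(6LEI)  [x>a] = -20·(8/3)·(8-(24/5))·(2·8·(24/5)-(8/3)²-(24/5)²)/(6·8·5000) = -41984/1265625 m
Load 2 — triangular load w₀=11 kN/m (0→w₀ over full span):
  y_2 = -w₀x(7L⁴-10L²x²+3x⁴)/(360LEI) = -11·(24/5)·(7·8⁴-10·8²·(24/5)²+3·(24/5)⁴)/(360·8·5000) = -1667072/29296875 m
Superposition: y = Σ y_i = -71250944/791015625 m ≈ -0.090075 m

y(24/5) = -71250944/791015625 m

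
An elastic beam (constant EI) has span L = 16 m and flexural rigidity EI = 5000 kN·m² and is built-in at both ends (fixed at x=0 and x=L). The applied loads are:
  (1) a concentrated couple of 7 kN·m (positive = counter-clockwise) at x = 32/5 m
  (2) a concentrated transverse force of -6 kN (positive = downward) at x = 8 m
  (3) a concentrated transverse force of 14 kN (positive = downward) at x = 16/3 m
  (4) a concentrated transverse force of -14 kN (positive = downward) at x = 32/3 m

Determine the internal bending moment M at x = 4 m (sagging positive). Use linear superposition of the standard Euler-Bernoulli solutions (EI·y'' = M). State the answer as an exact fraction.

Load 1 — applied couple M₀=7 kN·m at a=32/5 m (b=L-a=48/5):
  M_1 = R_Ax - M_A  [x≤a] with R_A=63/100, M_A=21/25 = (63/100)·4 - (21/25) = 42/25 kN·m
Load 2 — point force P=-6 kN at a=8 m (b=L-a=8):
  M_2 = Pb²(3a+b)x/L³ - Pab²/L²  [x≤a] = (-6)·8²·(3·8+8)·4/16³ - (-6)·8·8²/16² = 0 kN·m
Load 3 — point force P=14 kN at a=16/3 m (b=L-a=32/3):
  M_3 = Pb²(3a+b)x/L³ - Pab²/L²  [x≤a] = 14·(32/3)²·(3·(16/3)+(32/3))·4/16³ - 14·(16/3)·(32/3)²/16² = 224/27 kN·m
Load 4 — point force P=-14 kN at a=32/3 m (b=L-a=16/3):
  M_4 = Pb²(3a+b)x/L³ - Pab²/L²  [x≤a] = (-14)·(16/3)²·(3·(32/3)+(16/3))·4/16³ - (-14)·(32/3)·(16/3)²/16² = 56/27 kN·m
Superposition: M = Σ M_i = 8134/675 kN·m ≈ 12.050370 kN·m

M(4) = 8134/675 kN·m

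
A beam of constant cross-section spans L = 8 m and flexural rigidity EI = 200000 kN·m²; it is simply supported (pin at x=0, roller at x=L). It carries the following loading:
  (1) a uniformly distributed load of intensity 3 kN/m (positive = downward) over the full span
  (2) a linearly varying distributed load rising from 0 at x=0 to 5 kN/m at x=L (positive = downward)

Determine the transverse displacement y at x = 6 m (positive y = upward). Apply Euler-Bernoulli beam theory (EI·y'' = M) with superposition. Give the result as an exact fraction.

y(6) = -1279/1200000 m

Load 1 — uniform load w=3 kN/m over full span:
  y_1 = -wx(L³-2Lx²+x³)/(24EI) = -3·6·(8³-2·8·6²+6³)/(24·200000) = -57/100000 m
Load 2 — triangular load w₀=5 kN/m (0→w₀ over full span):
  y_2 = -w₀x(7L⁴-10L²x²+3x⁴)/(360LEI) = -5·6·(7·8⁴-10·8²·6²+3·6⁴)/(360·8·200000) = -119/240000 m
Superposition: y = Σ y_i = -1279/1200000 m ≈ -0.001066 m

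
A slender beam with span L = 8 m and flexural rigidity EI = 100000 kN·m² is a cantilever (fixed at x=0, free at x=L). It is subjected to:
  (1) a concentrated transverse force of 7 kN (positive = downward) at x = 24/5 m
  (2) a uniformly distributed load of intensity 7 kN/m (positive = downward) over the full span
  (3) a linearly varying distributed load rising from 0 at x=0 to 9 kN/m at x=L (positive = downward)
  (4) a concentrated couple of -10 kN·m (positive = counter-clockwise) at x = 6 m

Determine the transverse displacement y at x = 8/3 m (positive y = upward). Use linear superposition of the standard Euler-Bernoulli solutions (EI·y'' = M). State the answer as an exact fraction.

y(8/3) = -50774/3796875 m

Load 1 — point force P=7 kN at a=24/5 m (b=L-a=16/5):
  y_1 = -Px²(3a-x)/(6EI)  [x≤a] = -7·(8/3)²·(3·(24/5)-(8/3))/(6·100000) = -1232/1265625 m
Load 2 — uniform load w=7 kN/m over full span:
  y_2 = -wx²(x²-4Lx+6L²)/(24EI) = -7·(8/3)²·((8/3)²-4·8·(8/3)+6·8²)/(24·100000) = -4816/759375 m
Load 3 — triangular load w₀=9 kN/m (0→w₀ over full span):
  y_3 = (w₀Lx³/12-w₀L²x²/6-w₀x⁵/(120L))/EI = (9·8·(8/3)³/12-9·8²·(8/3)²/6-9·(8/3)⁵/(120·8))/100000 = -7216/1265625 m
Load 4 — applied couple M₀=-10 kN·m at a=6 m (b=L-a=2):
  y_4 = M₀x²/(2EI)  [x≤a] = (-10)·(8/3)²/(2·100000) = -2/5625 m
Superposition: y = Σ y_i = -50774/3796875 m ≈ -0.013373 m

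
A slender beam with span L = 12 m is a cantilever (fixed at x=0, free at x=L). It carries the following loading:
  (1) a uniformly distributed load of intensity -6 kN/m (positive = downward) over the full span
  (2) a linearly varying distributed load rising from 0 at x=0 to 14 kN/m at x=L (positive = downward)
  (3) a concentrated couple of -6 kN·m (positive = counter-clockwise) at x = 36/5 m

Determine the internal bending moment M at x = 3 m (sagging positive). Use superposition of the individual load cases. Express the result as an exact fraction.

M(3) = -753/4 kN·m

Load 1 — uniform load w=-6 kN/m over full span:
  M_1 = -w(L-x)²/2 = -(-6)·(12-3)²/2 = 243 kN·m
Load 2 — triangular load w₀=14 kN/m (0→w₀ over full span):
  M_2 = w₀Lx/2 - w₀L²/3 - w₀x³/(6L) = 14·12·3/2 - 14·12²/3 - 14·3³/(6·12) = -1701/4 kN·m
Load 3 — applied couple M₀=-6 kN·m at a=36/5 m (b=L-a=24/5):
  M_3 = M₀  [x≤a] = (-6) = -6 kN·m
Superposition: M = Σ M_i = -753/4 kN·m ≈ -188.250000 kN·m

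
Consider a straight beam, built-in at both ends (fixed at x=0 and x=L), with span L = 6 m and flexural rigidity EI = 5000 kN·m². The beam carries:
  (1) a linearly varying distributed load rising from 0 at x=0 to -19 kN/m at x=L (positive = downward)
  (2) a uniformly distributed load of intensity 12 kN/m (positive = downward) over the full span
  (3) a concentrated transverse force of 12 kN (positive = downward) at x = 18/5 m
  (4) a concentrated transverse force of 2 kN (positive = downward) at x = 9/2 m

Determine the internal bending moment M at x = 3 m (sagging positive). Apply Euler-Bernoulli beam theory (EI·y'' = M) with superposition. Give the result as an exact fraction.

Load 1 — triangular load w₀=-19 kN/m (0→w₀ over full span):
  M_1 = 3w₀Lx/20 - w₀L²/30 - w₀x³/(6L) = 3·(-19)·6·3/20 - (-19)·6²/30 - (-19)·3³/(6·6) = -57/4 kN·m
Load 2 — uniform load w=12 kN/m over full span:
  M_2 = wLx/2 - wL²/12 - wx²/2 = 12·6·3/2 - 12·6²/12 - 12·3²/2 = 18 kN·m
Load 3 — point force P=12 kN at a=18/5 m (b=L-a=12/5):
  M_3 = Pb²(3a+b)x/L³ - Pab²/L²  [x≤a] = 12·(12/5)²·(3·(18/5)+(12/5))·3/6³ - 12·(18/5)·(12/5)²/6² = 144/25 kN·m
Load 4 — point force P=2 kN at a=9/2 m (b=L-a=3/2):
  M_4 = Pb²(3a+b)x/L³ - Pab²/L²  [x≤a] = 2·(3/2)²·(3·(9/2)+(3/2))·3/6³ - 2·(9/2)·(3/2)²/6² = 3/8 kN·m
Superposition: M = Σ M_i = 1977/200 kN·m ≈ 9.885000 kN·m

M(3) = 1977/200 kN·m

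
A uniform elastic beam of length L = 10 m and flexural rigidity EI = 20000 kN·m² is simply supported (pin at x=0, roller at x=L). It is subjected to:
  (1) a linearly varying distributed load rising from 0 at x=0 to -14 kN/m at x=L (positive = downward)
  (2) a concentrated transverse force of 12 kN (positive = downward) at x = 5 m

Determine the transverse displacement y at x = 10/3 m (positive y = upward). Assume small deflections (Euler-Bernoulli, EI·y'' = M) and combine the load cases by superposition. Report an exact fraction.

y(10/3) = 1619/58320 m

Load 1 — triangular load w₀=-14 kN/m (0→w₀ over full span):
  y_1 = -w₀x(7L⁴-10L²x²+3x⁴)/(360LEI) = -(-14)·(10/3)·(7·10⁴-10·10²·(10/3)²+3·(10/3)⁴)/(360·10·20000) = 28/729 m
Load 2 — point force P=12 kN at a=5 m (b=L-a=5):
  y_2 = -Pbx(L²-b²-x²)/(6LEI)  [x≤a] = -12·5·(10/3)·(10²-5²-(10/3)²)/(6·10·20000) = -23/2160 m
Superposition: y = Σ y_i = 1619/58320 m ≈ 0.027761 m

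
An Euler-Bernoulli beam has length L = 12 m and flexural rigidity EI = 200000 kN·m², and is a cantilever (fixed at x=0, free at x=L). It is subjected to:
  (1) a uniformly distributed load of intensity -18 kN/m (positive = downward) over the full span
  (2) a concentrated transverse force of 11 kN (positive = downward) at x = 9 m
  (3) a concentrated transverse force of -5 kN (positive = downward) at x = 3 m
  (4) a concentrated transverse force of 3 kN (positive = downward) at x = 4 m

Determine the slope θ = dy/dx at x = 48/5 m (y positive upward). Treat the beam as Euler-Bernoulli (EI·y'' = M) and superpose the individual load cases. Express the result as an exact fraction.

Load 1 — uniform load w=-18 kN/m over full span:
  θ_1 = -wx(x²-3Lx+3L²)/(6EI) = -(-18)·(48/5)·((48/5)²-3·12·(48/5)+3·12²)/(6·200000) = 10044/390625 rad
Load 2 — point force P=11 kN at a=9 m (b=L-a=3):
  θ_2 = -Pa²/(2EI)  [x>a] = -11·9²/(2·200000) = -891/400000 rad
Load 3 — point force P=-5 kN at a=3 m (b=L-a=9):
  θ_3 = -Pa²/(2EI)  [x>a] = -(-5)·3²/(2·200000) = 9/80000 rad
Load 4 — point force P=3 kN at a=4 m (b=L-a=8):
  θ_4 = -Pa²/(2EI)  [x>a] = -3·4²/(2·200000) = -3/25000 rad
Superposition: θ = Σ θ_i = 586941/25000000 rad ≈ 0.023478 rad

θ(48/5) = 586941/25000000 rad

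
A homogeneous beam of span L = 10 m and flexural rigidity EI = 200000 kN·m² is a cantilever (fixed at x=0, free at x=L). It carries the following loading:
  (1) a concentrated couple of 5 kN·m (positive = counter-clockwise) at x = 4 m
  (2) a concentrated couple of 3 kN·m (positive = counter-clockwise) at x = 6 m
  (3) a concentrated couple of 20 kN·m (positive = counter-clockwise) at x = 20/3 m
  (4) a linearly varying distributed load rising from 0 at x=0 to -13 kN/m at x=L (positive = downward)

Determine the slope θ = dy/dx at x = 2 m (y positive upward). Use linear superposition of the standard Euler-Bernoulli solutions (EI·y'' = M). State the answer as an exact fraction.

θ(2) = 11903/3000000 rad

Load 1 — applied couple M₀=5 kN·m at a=4 m (b=L-a=6):
  θ_1 = M₀x/EI  [x≤a] = 5·2/200000 = 1/20000 rad
Load 2 — applied couple M₀=3 kN·m at a=6 m (b=L-a=4):
  θ_2 = M₀x/EI  [x≤a] = 3·2/200000 = 3/100000 rad
Load 3 — applied couple M₀=20 kN·m at a=20/3 m (b=L-a=10/3):
  θ_3 = M₀x/EI  [x≤a] = 20·2/200000 = 1/5000 rad
Load 4 — triangular load w₀=-13 kN/m (0→w₀ over full span):
  θ_4 = (w₀Lx²/4-w₀L²x/3-w₀x⁴/(24L))/EI = ((-13)·10·2²/4-(-13)·10²·2/3-(-13)·2⁴/(24·10))/200000 = 11063/3000000 rad
Superposition: θ = Σ θ_i = 11903/3000000 rad ≈ 0.003968 rad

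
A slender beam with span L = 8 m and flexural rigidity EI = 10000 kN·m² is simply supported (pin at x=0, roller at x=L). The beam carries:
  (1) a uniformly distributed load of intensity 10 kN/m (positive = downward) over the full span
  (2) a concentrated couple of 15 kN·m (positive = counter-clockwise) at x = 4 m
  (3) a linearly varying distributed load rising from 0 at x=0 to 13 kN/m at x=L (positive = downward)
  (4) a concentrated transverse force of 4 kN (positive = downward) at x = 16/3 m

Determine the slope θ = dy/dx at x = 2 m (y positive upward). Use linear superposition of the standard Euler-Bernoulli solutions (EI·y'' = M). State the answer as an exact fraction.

θ(2) = -102761/4050000 rad

Load 1 — uniform load w=10 kN/m over full span:
  θ_1 = -w(L³-6Lx²+4x³)/(24EI) = -10·(8³-6·8·2²+4·2³)/(24·10000) = -11/750 rad
Load 2 — applied couple M₀=15 kN·m at a=4 m (b=L-a=4):
  θ_2 = (M₀x²/(2L)+C₁)/EI  [x≤a] with C₁=M₀(3b²-L²)/(6L)=-5 = (15·2²/(2·8)+(-5))/10000 = -1/8000 rad
Load 3 — triangular load w₀=13 kN/m (0→w₀ over full span):
  θ_3 = -w₀(7L⁴-30L²x²+15x⁴)/(360LEI) = -13·(7·8⁴-30·8²·2²+15·2⁴)/(360·8·10000) = -17251/1800000 rad
Load 4 — point force P=4 kN at a=16/3 m (b=L-a=8/3):
  θ_4 = -Pb(L²-b²-3x²)/(6LEI)  [x≤a] = -4·(8/3)·(8²-(8/3)²-3·2²)/(6·8·10000) = -101/101250 rad
Superposition: θ = Σ θ_i = -102761/4050000 rad ≈ -0.025373 rad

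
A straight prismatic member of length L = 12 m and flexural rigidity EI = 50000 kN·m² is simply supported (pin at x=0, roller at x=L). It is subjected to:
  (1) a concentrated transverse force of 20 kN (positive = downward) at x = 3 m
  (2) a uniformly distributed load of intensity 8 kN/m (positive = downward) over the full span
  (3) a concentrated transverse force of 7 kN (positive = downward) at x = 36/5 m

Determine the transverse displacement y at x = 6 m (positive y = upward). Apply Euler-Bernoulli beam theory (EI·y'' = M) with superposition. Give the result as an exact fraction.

y(6) = -361611/6250000 m

Load 1 — point force P=20 kN at a=3 m (b=L-a=9):
  y_1 = -Pa(L-x)(2Lx-a²-x²)/(6LEI)  [x>a] = -20·3·(12-6)·(2·12·6-3²-6²)/(6·12·50000) = -99/10000 m
Load 2 — uniform load w=8 kN/m over full span:
  y_2 = -wx(L³-2Lx²+x³)/(24EI) = -8·6·(12³-2·12·6²+6³)/(24·50000) = -27/625 m
Load 3 — point force P=7 kN at a=36/5 m (b=L-a=24/5):
  y_3 = -Pbx(L²-b²-x²)/(6LEI)  [x≤a] = -7·(24/5)·6·(12²-(24/5)²-6²)/(6·12·50000) = -3717/781250 m
Superposition: y = Σ y_i = -361611/6250000 m ≈ -0.057858 m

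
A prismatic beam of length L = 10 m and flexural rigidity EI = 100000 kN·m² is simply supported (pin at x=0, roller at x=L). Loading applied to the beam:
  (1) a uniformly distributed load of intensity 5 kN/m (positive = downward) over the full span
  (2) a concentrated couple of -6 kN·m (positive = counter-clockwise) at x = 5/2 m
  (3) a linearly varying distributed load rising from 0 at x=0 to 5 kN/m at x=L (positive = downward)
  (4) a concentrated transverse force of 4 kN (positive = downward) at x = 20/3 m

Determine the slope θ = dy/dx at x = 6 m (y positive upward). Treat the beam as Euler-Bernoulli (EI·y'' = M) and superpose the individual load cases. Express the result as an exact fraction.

Load 1 — uniform load w=5 kN/m over full span:
  θ_1 = -w(L³-6Lx²+4x³)/(24EI) = -5·(10³-6·10·6²+4·6³)/(24·100000) = 37/60000 rad
Load 2 — applied couple M₀=-6 kN·m at a=5/2 m (b=L-a=15/2):
  θ_2 = (M₀x²/(2L)-M₀(x-a)+C₁)/EI  [x>a] with C₁=M₀(3b²-L²)/(6L)=-55/8 = ((-6)·6²/(2·10)-(-6)·(6-(5/2))+(-55/8))/100000 = 133/4000000 rad
Load 3 — triangular load w₀=5 kN/m (0→w₀ over full span):
  θ_3 = -w₀(7L⁴-30L²x²+15x⁴)/(360LEI) = -5·(7·10⁴-30·10²·6²+15·6⁴)/(360·10·100000) = 29/112500 rad
Load 4 — point force P=4 kN at a=20/3 m (b=L-a=10/3):
  θ_4 = -Pb(L²-b²-3x²)/(6LEI)  [x≤a] = -4·(10/3)·(10²-(10/3)²-3·6²)/(6·10·100000) = 43/1012500 rad
Superposition: θ = Σ θ_i = 307853/324000000 rad ≈ 0.000950 rad

θ(6) = 307853/324000000 rad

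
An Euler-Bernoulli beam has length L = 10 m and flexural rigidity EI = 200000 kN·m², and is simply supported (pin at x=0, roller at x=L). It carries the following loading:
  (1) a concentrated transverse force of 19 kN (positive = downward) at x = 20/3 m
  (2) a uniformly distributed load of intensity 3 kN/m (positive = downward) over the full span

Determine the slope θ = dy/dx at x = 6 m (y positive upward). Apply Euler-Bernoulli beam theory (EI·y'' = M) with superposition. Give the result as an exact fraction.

Load 1 — point force P=19 kN at a=20/3 m (b=L-a=10/3):
  θ_1 = -Pb(L²-b²-3x²)/(6LEI)  [x≤a] = -19·(10/3)·(10²-(10/3)²-3·6²)/(6·10·200000) = 817/8100000 rad
Load 2 — uniform load w=3 kN/m over full span:
  θ_2 = -w(L³-6Lx²+4x³)/(24EI) = -3·(10³-6·10·6²+4·6³)/(24·200000) = 37/200000 rad
Superposition: θ = Σ θ_i = 4631/16200000 rad ≈ 0.000286 rad

θ(6) = 4631/16200000 rad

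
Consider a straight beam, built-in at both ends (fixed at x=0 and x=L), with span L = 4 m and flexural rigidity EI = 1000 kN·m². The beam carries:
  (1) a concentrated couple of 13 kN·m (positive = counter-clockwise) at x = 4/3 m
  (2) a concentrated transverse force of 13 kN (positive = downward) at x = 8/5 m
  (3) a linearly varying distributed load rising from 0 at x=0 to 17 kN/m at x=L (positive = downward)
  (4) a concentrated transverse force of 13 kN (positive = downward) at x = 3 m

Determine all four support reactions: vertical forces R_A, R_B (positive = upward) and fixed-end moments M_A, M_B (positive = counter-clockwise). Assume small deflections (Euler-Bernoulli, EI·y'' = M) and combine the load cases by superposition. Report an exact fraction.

R_A = 299863/12000 kN, M_A = 113953/6000 kN·m, R_B = 420137/12000 kN, M_B = -129427/6000 kN·m

Load 1 — applied couple M₀=13 kN·m at a=4/3 m (b=L-a=8/3):
  R_A = 6M₀ab/L³ = 6·13·(4/3)·(8/3)/4³ = 13/3 kN
  M_A = M₀b(2a-b)/L² = 13·(8/3)·(2·(4/3)-(8/3))/4² = 0 kN·m
  R_B = -6M₀ab/L³ = -6·13·(4/3)·(8/3)/4³ = -13/3 kN
  M_B = M₀a(2b-a)/L² = 13·(4/3)·(2·(8/3)-(4/3))/4² = 13/3 kN·m
Load 2 — point force P=13 kN at a=8/5 m (b=L-a=12/5):
  R_A = Pb²(3a+b)/L³ = 13·(12/5)²·(3·(8/5)+(12/5))/4³ = 1053/125 kN
  M_A = Pab²/L² = 13·(8/5)·(12/5)²/4² = 936/125 kN·m
  R_B = Pa²(a+3b)/L³ = 13·(8/5)²·((8/5)+3·(12/5))/4³ = 572/125 kN
  M_B = -Pa²b/L² = -13·(8/5)²·(12/5)/4² = -624/125 kN·m
Load 3 — triangular load w₀=17 kN/m (0→w₀ over full span):
  R_A = 3w₀L/20 = 3·17·4/20 = 51/5 kN
  M_A = w₀L²/30 = 17·4²/30 = 136/15 kN·m
  R_B = 7w₀L/20 = 7·17·4/20 = 119/5 kN
  M_B = -w₀L²/20 = -17·4²/20 = -68/5 kN·m
Load 4 — point force P=13 kN at a=3 m (b=L-a=1):
  R_A = Pb²(3a+b)/L³ = 13·1²·(3·3+1)/4³ = 65/32 kN
  M_A = Pab²/L² = 13·3·1²/4² = 39/16 kN·m
  R_B = Pa²(a+3b)/L³ = 13·3²·(3+3·1)/4³ = 351/32 kN
  M_B = -Pa²b/L² = -13·3²·1/4² = -117/16 kN·m
Superposition: R_A = 299863/12000 kN, M_A = 113953/6000 kN·m, R_B = 420137/12000 kN, M_B = -129427/6000 kN·m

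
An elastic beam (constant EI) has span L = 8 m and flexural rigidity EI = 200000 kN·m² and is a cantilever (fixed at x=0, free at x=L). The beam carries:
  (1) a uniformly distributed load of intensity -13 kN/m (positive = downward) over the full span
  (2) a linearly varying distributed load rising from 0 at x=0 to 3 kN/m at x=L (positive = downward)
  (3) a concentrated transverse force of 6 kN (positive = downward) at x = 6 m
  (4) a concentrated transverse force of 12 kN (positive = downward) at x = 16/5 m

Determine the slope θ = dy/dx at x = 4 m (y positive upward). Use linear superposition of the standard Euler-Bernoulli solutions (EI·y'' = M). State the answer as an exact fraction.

Load 1 — uniform load w=-13 kN/m over full span:
  θ_1 = -wx(x²-3Lx+3L²)/(6EI) = -(-13)·4·(4²-3·8·4+3·8²)/(6·200000) = 91/18750 rad
Load 2 — triangular load w₀=3 kN/m (0→w₀ over full span):
  θ_2 = (w₀Lx²/4-w₀L²x/3-w₀x⁴/(24L))/EI = (3·8·4²/4-3·8²·4/3-3·4⁴/(24·8))/200000 = -41/50000 rad
Load 3 — point force P=6 kN at a=6 m (b=L-a=2):
  θ_3 = -Px(2a-x)/(2EI)  [x≤a] = -6·4·(2·6-4)/(2·200000) = -3/6250 rad
Load 4 — point force P=12 kN at a=16/5 m (b=L-a=24/5):
  θ_4 = -Pa²/(2EI)  [x>a] = -12·(16/5)²/(2·200000) = -24/78125 rad
Superposition: θ = Σ θ_i = 12173/3750000 rad ≈ 0.003246 rad

θ(4) = 12173/3750000 rad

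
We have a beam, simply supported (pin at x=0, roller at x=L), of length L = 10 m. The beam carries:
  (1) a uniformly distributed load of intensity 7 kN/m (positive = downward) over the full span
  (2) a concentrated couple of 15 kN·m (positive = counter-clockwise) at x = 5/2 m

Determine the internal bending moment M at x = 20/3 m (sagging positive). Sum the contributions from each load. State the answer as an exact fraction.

Load 1 — uniform load w=7 kN/m over full span:
  M_1 = wx(L-x)/2 = 7·(20/3)·(10-(20/3))/2 = 700/9 kN·m
Load 2 — applied couple M₀=15 kN·m at a=5/2 m (b=L-a=15/2):
  M_2 = M₀x/L - M₀  [x>a] = 15·(20/3)/10 - 15 = -5 kN·m
Superposition: M = Σ M_i = 655/9 kN·m ≈ 72.777778 kN·m

M(20/3) = 655/9 kN·m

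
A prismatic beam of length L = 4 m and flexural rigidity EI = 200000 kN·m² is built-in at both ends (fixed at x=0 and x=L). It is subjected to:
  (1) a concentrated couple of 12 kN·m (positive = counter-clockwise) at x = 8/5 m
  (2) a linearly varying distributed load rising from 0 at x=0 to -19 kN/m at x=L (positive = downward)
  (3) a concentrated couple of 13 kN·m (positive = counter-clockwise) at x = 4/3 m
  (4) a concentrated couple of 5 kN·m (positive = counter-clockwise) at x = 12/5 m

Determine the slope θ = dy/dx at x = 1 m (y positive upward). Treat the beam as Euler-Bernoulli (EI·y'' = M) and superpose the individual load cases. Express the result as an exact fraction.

θ(1) = 16363/480000000 rad

Load 1 — applied couple M₀=12 kN·m at a=8/5 m (b=L-a=12/5):
  θ_1 = (R_Ax²/2 - M_Ax)/EI  [x≤a] with R_A=108/25, M_A=36/25 = ((108/25)·1²/2 - (36/25)·1)/200000 = 9/2500000 rad
Load 2 — triangular load w₀=-19 kN/m (0→w₀ over full span):
  θ_2 = -w₀(2x(L-x)(L-2x)(x+2L)+x²(L-x)²)/(120LEI) = -(-19)·(2·1·(4-1)·(4-2·1)·(1+2·4)+1²·(4-1)²)/(120·4·200000) = 741/32000000 rad
Load 3 — applied couple M₀=13 kN·m at a=4/3 m (b=L-a=8/3):
  θ_3 = (R_Ax²/2 - M_Ax)/EI  [x≤a] with R_A=13/3, M_A=0 = ((13/3)·1²/2 - 0·1)/200000 = 13/1200000 rad
Load 4 — applied couple M₀=5 kN·m at a=12/5 m (b=L-a=8/5):
  θ_4 = (R_Ax²/2 - M_Ax)/EI  [x≤a] with R_A=9/5, M_A=8/5 = ((9/5)·1²/2 - (8/5)·1)/200000 = -7/2000000 rad
Superposition: θ = Σ θ_i = 16363/480000000 rad ≈ 0.000034 rad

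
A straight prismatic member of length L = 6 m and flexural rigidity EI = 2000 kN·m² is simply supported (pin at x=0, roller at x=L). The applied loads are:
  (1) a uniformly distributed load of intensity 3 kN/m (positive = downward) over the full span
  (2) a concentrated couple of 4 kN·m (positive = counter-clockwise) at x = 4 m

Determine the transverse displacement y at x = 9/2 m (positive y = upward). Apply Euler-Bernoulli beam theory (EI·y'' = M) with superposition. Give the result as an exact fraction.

y(9/2) = -4921/256000 m

Load 1 — uniform load w=3 kN/m over full span:
  y_1 = -wx(L³-2Lx²+x³)/(24EI) = -3·(9/2)·(6³-2·6·(9/2)²+(9/2)³)/(24·2000) = -4617/256000 m
Load 2 — applied couple M₀=4 kN·m at a=4 m (b=L-a=2):
  y_2 = (M₀x³/(6L)-M₀(x-a)²/2+C₁x)/EI  [x>a] with C₁=M₀(3b²-L²)/(6L)=-8/3 = (4·(9/2)³/(6·6)-4·((9/2)-4)²/2+(-8/3)·(9/2))/2000 = -19/16000 m
Superposition: y = Σ y_i = -4921/256000 m ≈ -0.019223 m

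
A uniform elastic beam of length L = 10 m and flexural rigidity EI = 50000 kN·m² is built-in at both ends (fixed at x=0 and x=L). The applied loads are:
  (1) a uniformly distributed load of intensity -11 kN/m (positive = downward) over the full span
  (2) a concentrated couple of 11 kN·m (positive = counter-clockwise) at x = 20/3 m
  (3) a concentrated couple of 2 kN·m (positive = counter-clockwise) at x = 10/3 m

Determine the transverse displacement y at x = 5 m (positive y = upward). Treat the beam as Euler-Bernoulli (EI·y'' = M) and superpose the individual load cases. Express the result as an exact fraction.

Load 1 — uniform load w=-11 kN/m over full span:
  y_1 = -wx²(L-x)²/(24EI) = -(-11)·5²·(10-5)²/(24·50000) = 11/1920 m
Load 2 — applied couple M₀=11 kN·m at a=20/3 m (b=L-a=10/3):
  y_2 = (R_Ax³/6 - M_Ax²/2)/EI  [x≤a] with R_A=22/15, M_A=11/3 = ((22/15)·5³/6 - (11/3)·5²/2)/50000 = -11/36000 m
Load 3 — applied couple M₀=2 kN·m at a=10/3 m (b=L-a=20/3):
  y_3 = (R_Ax³/6 - M_Ax²/2 - M₀(x-a)²/2)/EI  [x>a] with R_A=4/15, M_A=0 = ((4/15)·5³/6 - 0·5²/2 - 2·(5-(10/3))²/2)/50000 = 1/18000 m
Superposition: y = Σ y_i = 263/48000 m ≈ 0.005479 m

y(5) = 263/48000 m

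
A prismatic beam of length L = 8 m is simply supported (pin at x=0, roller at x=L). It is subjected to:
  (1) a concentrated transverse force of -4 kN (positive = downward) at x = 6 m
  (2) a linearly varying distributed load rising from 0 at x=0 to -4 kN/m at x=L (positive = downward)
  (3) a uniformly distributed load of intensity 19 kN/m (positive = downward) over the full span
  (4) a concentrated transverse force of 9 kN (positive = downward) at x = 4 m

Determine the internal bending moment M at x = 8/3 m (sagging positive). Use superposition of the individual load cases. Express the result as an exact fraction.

Load 1 — point force P=-4 kN at a=6 m (b=L-a=2):
  M_1 = Pbx/L  [x≤a] = (-4)·2·(8/3)/8 = -8/3 kN·m
Load 2 — triangular load w₀=-4 kN/m (0→w₀ over full span):
  M_2 = w₀Lx/6 - w₀x³/(6L) = (-4)·8·(8/3)/6 - (-4)·(8/3)³/(6·8) = -1024/81 kN·m
Load 3 — uniform load w=19 kN/m over full span:
  M_3 = wx(L-x)/2 = 19·(8/3)·(8-(8/3))/2 = 1216/9 kN·m
Load 4 — point force P=9 kN at a=4 m (b=L-a=4):
  M_4 = Pbx/L  [x≤a] = 9·4·(8/3)/8 = 12 kN·m
Superposition: M = Σ M_i = 10676/81 kN·m ≈ 131.802469 kN·m

M(8/3) = 10676/81 kN·m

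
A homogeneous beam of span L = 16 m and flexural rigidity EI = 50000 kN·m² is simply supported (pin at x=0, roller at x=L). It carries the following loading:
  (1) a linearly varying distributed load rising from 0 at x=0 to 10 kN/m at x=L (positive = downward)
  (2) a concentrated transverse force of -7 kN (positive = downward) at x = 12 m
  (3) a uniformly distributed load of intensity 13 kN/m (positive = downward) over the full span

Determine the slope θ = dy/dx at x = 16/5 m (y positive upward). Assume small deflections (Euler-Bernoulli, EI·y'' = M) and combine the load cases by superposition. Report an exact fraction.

θ(16/5) = -1326817/28125000 rad

Load 1 — triangular load w₀=10 kN/m (0→w₀ over full span):
  θ_1 = -w₀(7L⁴-30L²x²+15x⁴)/(360LEI) = -10·(7·16⁴-30·16²·(16/5)²+15·(16/5)⁴)/(360·16·50000) = -46592/3515625 rad
Load 2 — point force P=-7 kN at a=12 m (b=L-a=4):
  θ_2 = -Pb(L²-b²-3x²)/(6LEI)  [x≤a] = -(-7)·4·(16²-4²-3·(16/5)²)/(6·16·50000) = 763/625000 rad
Load 3 — uniform load w=13 kN/m over full span:
  θ_3 = -w(L³-6Lx²+4x³)/(24EI) = -13·(16³-6·16·(16/5)²+4·(16/5)³)/(24·50000) = -13728/390625 rad
Superposition: θ = Σ θ_i = -1326817/28125000 rad ≈ -0.047176 rad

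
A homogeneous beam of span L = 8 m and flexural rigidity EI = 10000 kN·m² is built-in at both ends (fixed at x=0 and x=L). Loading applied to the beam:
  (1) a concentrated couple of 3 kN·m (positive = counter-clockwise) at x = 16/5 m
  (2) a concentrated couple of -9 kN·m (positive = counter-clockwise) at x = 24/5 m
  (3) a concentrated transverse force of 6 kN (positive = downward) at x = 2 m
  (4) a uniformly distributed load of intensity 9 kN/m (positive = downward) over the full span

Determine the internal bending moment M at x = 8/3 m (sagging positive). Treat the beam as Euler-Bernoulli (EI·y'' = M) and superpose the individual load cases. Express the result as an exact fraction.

Load 1 — applied couple M₀=3 kN·m at a=16/5 m (b=L-a=24/5):
  M_1 = R_Ax - M_A  [x≤a] with R_A=27/50, M_A=9/25 = (27/50)·(8/3) - (9/25) = 27/25 kN·m
Load 2 — applied couple M₀=-9 kN·m at a=24/5 m (b=L-a=16/5):
  M_2 = R_Ax - M_A  [x≤a] with R_A=-81/50, M_A=-72/25 = (-81/50)·(8/3) - (-72/25) = -36/25 kN·m
Load 3 — point force P=6 kN at a=2 m (b=L-a=6):
  M_3 = Pa²(a+3b)(L-x)/L³ - Pa²b/L²  [x>a] = 6·2²·(2+3·6)·(8-(8/3))/8³ - 6·2²·6/8² = 11/4 kN·m
Load 4 — uniform load w=9 kN/m over full span:
  M_4 = wLx/2 - wL²/12 - wx²/2 = 9·8·(8/3)/2 - 9·8²/12 - 9·(8/3)²/2 = 16 kN·m
Superposition: M = Σ M_i = 1839/100 kN·m ≈ 18.390000 kN·m

M(8/3) = 1839/100 kN·m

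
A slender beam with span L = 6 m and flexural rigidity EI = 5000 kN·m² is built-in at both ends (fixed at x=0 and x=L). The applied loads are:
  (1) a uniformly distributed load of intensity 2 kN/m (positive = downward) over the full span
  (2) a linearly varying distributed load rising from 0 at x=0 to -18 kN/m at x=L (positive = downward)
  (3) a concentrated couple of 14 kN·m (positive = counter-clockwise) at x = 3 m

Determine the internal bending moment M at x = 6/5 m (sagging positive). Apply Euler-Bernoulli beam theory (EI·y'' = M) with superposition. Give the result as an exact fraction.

Load 1 — uniform load w=2 kN/m over full span:
  M_1 = wLx/2 - wL²/12 - wx²/2 = 2·6·(6/5)/2 - 2·6²/12 - 2·(6/5)²/2 = -6/25 kN·m
Load 2 — triangular load w₀=-18 kN/m (0→w₀ over full span):
  M_2 = 3w₀Lx/20 - w₀L²/30 - w₀x³/(6L) = 3·(-18)·6·(6/5)/20 - (-18)·6²/30 - (-18)·(6/5)³/(6·6) = 378/125 kN·m
Load 3 — applied couple M₀=14 kN·m at a=3 m (b=L-a=3):
  M_3 = R_Ax - M_A  [x≤a] with R_A=7/2, M_A=7/2 = (7/2)·(6/5) - (7/2) = 7/10 kN·m
Superposition: M = Σ M_i = 871/250 kN·m ≈ 3.484000 kN·m

M(6/5) = 871/250 kN·m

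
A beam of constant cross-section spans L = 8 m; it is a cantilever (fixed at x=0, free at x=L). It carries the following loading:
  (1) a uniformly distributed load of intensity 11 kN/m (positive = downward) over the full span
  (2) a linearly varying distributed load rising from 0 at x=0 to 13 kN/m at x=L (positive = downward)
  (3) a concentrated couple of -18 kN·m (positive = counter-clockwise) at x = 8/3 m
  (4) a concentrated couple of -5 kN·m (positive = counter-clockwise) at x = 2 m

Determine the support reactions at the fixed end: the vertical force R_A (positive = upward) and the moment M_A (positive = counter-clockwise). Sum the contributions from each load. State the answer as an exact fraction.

R_A = 140 kN, M_A = 1957/3 kN·m

Load 1 — uniform load w=11 kN/m over full span:
  R_A = wL = 11·8 = 88 kN
  M_A = wL²/2 = 11·8²/2 = 352 kN·m
Load 2 — triangular load w₀=13 kN/m (0→w₀ over full span):
  R_A = w₀L/2 = 13·8/2 = 52 kN
  M_A = w₀L²/3 = 13·8²/3 = 832/3 kN·m
Load 3 — applied couple M₀=-18 kN·m at a=8/3 m (b=L-a=16/3):
  R_A = 0 kN
  M_A = -M₀ = -(-18) = 18 kN·m
Load 4 — applied couple M₀=-5 kN·m at a=2 m (b=L-a=6):
  R_A = 0 kN
  M_A = -M₀ = -(-5) = 5 kN·m
Superposition: R_A = 140 kN, M_A = 1957/3 kN·m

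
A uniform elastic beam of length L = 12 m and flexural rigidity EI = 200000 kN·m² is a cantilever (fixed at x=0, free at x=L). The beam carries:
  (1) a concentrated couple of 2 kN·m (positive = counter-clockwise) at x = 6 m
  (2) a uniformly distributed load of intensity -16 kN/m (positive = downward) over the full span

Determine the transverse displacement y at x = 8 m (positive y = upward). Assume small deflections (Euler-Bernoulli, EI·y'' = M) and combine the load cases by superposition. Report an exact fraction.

y(8) = 17453/150000 m

Load 1 — applied couple M₀=2 kN·m at a=6 m (b=L-a=6):
  y_1 = M₀a(2x-a)/(2EI)  [x>a] = 2·6·(2·8-6)/(2·200000) = 3/10000 m
Load 2 — uniform load w=-16 kN/m over full span:
  y_2 = -wx²(x²-4Lx+6L²)/(24EI) = -(-16)·8²·(8²-4·12·8+6·12²)/(24·200000) = 1088/9375 m
Superposition: y = Σ y_i = 17453/150000 m ≈ 0.116353 m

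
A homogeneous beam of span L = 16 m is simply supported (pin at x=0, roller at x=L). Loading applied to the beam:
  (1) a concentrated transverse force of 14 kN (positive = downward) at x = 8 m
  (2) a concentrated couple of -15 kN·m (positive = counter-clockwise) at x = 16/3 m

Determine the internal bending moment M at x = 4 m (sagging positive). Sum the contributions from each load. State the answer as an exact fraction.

Load 1 — point force P=14 kN at a=8 m (b=L-a=8):
  M_1 = Pbx/L  [x≤a] = 14·8·4/16 = 28 kN·m
Load 2 — applied couple M₀=-15 kN·m at a=16/3 m (b=L-a=32/3):
  M_2 = M₀x/L  [x≤a] = (-15)·4/16 = -15/4 kN·m
Superposition: M = Σ M_i = 97/4 kN·m ≈ 24.250000 kN·m

M(4) = 97/4 kN·m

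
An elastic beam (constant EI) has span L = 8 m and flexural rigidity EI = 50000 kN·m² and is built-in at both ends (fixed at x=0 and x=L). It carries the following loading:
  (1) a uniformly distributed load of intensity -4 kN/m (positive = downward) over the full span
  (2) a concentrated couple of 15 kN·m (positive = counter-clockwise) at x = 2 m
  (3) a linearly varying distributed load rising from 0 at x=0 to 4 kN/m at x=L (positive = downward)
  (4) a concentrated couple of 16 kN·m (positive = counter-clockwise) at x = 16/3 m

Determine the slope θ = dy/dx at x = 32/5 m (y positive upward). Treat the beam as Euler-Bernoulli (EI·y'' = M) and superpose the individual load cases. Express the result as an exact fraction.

θ(32/5) = -2117/11718750 rad

Load 1 — uniform load w=-4 kN/m over full span:
  θ_1 = -wx(L-x)(L-2x)/(12EI) = -(-4)·(32/5)·(8-(32/5))·(8-2·(32/5))/(12·50000) = -128/390625 rad
Load 2 — applied couple M₀=15 kN·m at a=2 m (b=L-a=6):
  θ_2 = (R_Ax²/2 - M_Ax - M₀(x-a))/EI  [x>a] with R_A=135/64, M_A=-45/16 = ((135/64)·(32/5)²/2 - (-45/16)·(32/5) - 15·((32/5)-2))/50000 = -3/31250 rad
Load 3 — triangular load w₀=4 kN/m (0→w₀ over full span):
  θ_3 = -w₀(2x(L-x)(L-2x)(x+2L)+x²(L-x)²)/(120LEI) = -4·(2·(32/5)·(8-(32/5))·(8-2·(32/5))·((32/5)+2·8)+(32/5)²·(8-(32/5))²)/(120·8·50000) = 1024/5859375 rad
Load 4 — applied couple M₀=16 kN·m at a=16/3 m (b=L-a=8/3):
  θ_4 = (R_Ax²/2 - M_Ax - M₀(x-a))/EI  [x>a] with R_A=8/3, M_A=16/3 = ((8/3)·(32/5)²/2 - (16/3)·(32/5) - 16·((32/5)-(16/3)))/50000 = 16/234375 rad
Superposition: θ = Σ θ_i = -2117/11718750 rad ≈ -0.000181 rad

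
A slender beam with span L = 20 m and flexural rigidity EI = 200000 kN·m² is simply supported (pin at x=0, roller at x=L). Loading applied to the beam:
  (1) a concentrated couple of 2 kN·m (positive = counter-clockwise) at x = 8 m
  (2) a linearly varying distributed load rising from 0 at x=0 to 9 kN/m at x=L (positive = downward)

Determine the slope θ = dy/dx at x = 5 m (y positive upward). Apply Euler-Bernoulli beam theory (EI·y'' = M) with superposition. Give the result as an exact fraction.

Load 1 — applied couple M₀=2 kN·m at a=8 m (b=L-a=12):
  θ_1 = (M₀x²/(2L)+C₁)/EI  [x≤a] with C₁=M₀(3b²-L²)/(6L)=8/15 = (2·5²/(2·20)+(8/15))/200000 = 107/12000000 rad
Load 2 — triangular load w₀=9 kN/m (0→w₀ over full span):
  θ_2 = -w₀(7L⁴-30L²x²+15x⁴)/(360LEI) = -9·(7·20⁴-30·20²·5²+15·5⁴)/(360·20·200000) = -1327/256000 rad
Superposition: θ = Σ θ_i = -496769/96000000 rad ≈ -0.005175 rad

θ(5) = -496769/96000000 rad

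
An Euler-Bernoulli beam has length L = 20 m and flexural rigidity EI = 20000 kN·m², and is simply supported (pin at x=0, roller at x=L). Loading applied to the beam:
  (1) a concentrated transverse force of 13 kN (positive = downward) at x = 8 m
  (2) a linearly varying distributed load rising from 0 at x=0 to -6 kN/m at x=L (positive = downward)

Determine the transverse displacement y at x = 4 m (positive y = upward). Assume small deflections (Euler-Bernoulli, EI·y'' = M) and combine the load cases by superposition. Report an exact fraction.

Load 1 — point force P=13 kN at a=8 m (b=L-a=12):
  y_1 = -Pbx(L²-b²-x²)/(6LEI)  [x≤a] = -13·12·4·(20²-12²-4²)/(6·20·20000) = -39/625 m
Load 2 — triangular load w₀=-6 kN/m (0→w₀ over full span):
  y_2 = -w₀x(7L⁴-10L²x²+3x⁴)/(360LEI) = -(-6)·4·(7·20⁴-10·20²·4²+3·4⁴)/(360·20·20000) = 2752/15625 m
Superposition: y = Σ y_i = 1777/15625 m ≈ 0.113728 m

y(4) = 1777/15625 m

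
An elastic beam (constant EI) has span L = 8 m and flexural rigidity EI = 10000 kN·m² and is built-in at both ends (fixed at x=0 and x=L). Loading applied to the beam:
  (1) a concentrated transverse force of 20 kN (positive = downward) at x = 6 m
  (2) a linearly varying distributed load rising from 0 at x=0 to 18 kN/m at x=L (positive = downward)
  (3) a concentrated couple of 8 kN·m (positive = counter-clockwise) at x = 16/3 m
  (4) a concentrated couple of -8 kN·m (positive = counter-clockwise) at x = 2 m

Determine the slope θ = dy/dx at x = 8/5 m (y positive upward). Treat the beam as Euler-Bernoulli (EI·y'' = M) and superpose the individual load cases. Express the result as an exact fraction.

Load 1 — point force P=20 kN at a=6 m (b=L-a=2):
  θ_1 = -Pb²x(2aL-(3a+b)x)/(2L³EI)  [x≤a] = -20·2²·(8/5)·(2·6·8-(3·6+2)·(8/5))/(2·8³·10000) = -1/1250 rad
Load 2 — triangular load w₀=18 kN/m (0→w₀ over full span):
  θ_2 = -w₀(2x(L-x)(L-2x)(x+2L)+x²(L-x)²)/(120LEI) = -18·(2·(8/5)·(8-(8/5))·(8-2·(8/5))·((8/5)+2·8)+(8/5)²·(8-(8/5))²)/(120·8·10000) = -1344/390625 rad
Load 3 — applied couple M₀=8 kN·m at a=16/3 m (b=L-a=8/3):
  θ_3 = (R_Ax²/2 - M_Ax)/EI  [x≤a] with R_A=4/3, M_A=8/3 = ((4/3)·(8/5)²/2 - (8/3)·(8/5))/10000 = -4/15625 rad
Load 4 — applied couple M₀=-8 kN·m at a=2 m (b=L-a=6):
  θ_4 = (R_Ax²/2 - M_Ax)/EI  [x≤a] with R_A=-9/8, M_A=3/2 = ((-9/8)·(8/5)²/2 - (3/2)·(8/5))/10000 = -6/15625 rad
Superposition: θ = Σ θ_i = -3813/781250 rad ≈ -0.004881 rad

θ(8/5) = -3813/781250 rad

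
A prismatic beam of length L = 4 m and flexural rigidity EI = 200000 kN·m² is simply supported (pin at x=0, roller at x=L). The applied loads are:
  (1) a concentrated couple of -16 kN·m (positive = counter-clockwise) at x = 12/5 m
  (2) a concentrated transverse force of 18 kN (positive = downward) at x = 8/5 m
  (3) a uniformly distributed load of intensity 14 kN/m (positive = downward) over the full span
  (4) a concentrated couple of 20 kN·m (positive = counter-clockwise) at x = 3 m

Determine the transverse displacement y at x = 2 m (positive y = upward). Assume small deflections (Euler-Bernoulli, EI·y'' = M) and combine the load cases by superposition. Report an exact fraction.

Load 1 — applied couple M₀=-16 kN·m at a=12/5 m (b=L-a=8/5):
  y_1 = (M₀x³/(6L)+C₁x)/EI  [x≤a] with C₁=M₀(3b²-L²)/(6L)=416/75 = ((-16)·2³/(6·4)+(416/75)·2)/200000 = 9/312500 m
Load 2 — point force P=18 kN at a=8/5 m (b=L-a=12/5):
  y_2 = -Pa(L-x)(2Lx-a²-x²)/(6LEI)  [x>a] = -18·(8/5)·(4-2)·(2·4·2-(8/5)²-2²)/(6·4·200000) = -177/1562500 m
Load 3 — uniform load w=14 kN/m over full span:
  y_3 = -wx(L³-2Lx²+x³)/(24EI) = -14·2·(4³-2·4·2²+2³)/(24·200000) = -7/30000 m
Load 4 — applied couple M₀=20 kN·m at a=3 m (b=L-a=1):
  y_4 = (M₀x³/(6L)+C₁x)/EI  [x≤a] with C₁=M₀(3b²-L²)/(6L)=-65/6 = (20·2³/(6·4)+(-65/6)·2)/200000 = -3/40000 m
Superposition: y = Σ y_i = -29461/75000000 m ≈ -0.000393 m

y(2) = -29461/75000000 m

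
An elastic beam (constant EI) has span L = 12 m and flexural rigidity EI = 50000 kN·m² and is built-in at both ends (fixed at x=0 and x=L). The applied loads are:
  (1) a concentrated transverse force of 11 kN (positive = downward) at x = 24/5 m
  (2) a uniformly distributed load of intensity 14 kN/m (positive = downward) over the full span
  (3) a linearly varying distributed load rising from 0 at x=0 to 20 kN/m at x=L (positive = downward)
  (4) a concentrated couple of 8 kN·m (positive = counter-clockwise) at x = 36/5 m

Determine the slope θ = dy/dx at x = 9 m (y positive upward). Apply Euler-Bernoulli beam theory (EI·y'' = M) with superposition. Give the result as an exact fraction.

θ(9) = 349407/50000000 rad

Load 1 — point force P=11 kN at a=24/5 m (b=L-a=36/5):
  θ_1 = Pa²(L-x)(2bL-(3b+a)(L-x))/(2L³EI)  [x>a] = 11·(24/5)²·(12-9)·(2·(36/5)·12-(3·(36/5)+(24/5))·(12-9))/(2·12³·50000) = 1287/3125000 rad
Load 2 — uniform load w=14 kN/m over full span:
  θ_2 = -wx(L-x)(L-2x)/(12EI) = -14·9·(12-9)·(12-2·9)/(12·50000) = 189/50000 rad
Load 3 — triangular load w₀=20 kN/m (0→w₀ over full span):
  θ_3 = -w₀(2x(L-x)(L-2x)(x+2L)+x²(L-x)²)/(120LEI) = -20·(2·9·(12-9)·(12-2·9)·(9+2·12)+9²·(12-9)²)/(120·12·50000) = 1107/400000 rad
Load 4 — applied couple M₀=8 kN·m at a=36/5 m (b=L-a=24/5):
  θ_4 = (R_Ax²/2 - M_Ax - M₀(x-a))/EI  [x>a] with R_A=24/25, M_A=64/25 = ((24/25)·9²/2 - (64/25)·9 - 8·(9-(36/5)))/50000 = 9/312500 rad
Superposition: θ = Σ θ_i = 349407/50000000 rad ≈ 0.006988 rad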